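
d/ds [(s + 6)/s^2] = (-s - 12)/s^3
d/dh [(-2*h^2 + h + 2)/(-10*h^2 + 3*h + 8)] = 2*(2*h^2 + 4*h + 1)/(100*h^4 - 60*h^3 - 151*h^2 + 48*h + 64)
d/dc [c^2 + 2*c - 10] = 2*c + 2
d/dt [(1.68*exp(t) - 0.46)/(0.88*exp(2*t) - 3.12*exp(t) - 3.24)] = (-1.4784*exp(2*t) + 0.8096*exp(t) - 6.8784)*exp(t)/(0.7744*exp(4*t) - 5.4912*exp(3*t) + 4.032*exp(2*t) + 20.2176*exp(t) + 10.4976)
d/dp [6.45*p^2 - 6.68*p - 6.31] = 12.9*p - 6.68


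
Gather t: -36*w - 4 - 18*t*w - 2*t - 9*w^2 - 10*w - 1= t*(-18*w - 2) - 9*w^2 - 46*w - 5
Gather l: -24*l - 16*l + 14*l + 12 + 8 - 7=13 - 26*l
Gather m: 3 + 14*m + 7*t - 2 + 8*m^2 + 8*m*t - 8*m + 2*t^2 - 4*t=8*m^2 + m*(8*t + 6) + 2*t^2 + 3*t + 1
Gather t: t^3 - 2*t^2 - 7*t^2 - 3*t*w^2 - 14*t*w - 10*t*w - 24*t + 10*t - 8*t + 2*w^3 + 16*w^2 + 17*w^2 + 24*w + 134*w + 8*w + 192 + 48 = t^3 - 9*t^2 + t*(-3*w^2 - 24*w - 22) + 2*w^3 + 33*w^2 + 166*w + 240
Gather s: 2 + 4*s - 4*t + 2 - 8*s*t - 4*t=s*(4 - 8*t) - 8*t + 4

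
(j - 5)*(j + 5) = j^2 - 25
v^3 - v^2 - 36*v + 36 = (v - 6)*(v - 1)*(v + 6)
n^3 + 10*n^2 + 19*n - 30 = (n - 1)*(n + 5)*(n + 6)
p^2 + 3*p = p*(p + 3)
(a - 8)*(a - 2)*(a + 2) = a^3 - 8*a^2 - 4*a + 32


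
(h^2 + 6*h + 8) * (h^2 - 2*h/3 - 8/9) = h^4 + 16*h^3/3 + 28*h^2/9 - 32*h/3 - 64/9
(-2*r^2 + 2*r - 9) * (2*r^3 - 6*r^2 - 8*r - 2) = -4*r^5 + 16*r^4 - 14*r^3 + 42*r^2 + 68*r + 18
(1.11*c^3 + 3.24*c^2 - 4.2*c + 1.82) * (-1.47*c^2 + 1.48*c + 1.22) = -1.6317*c^5 - 3.12*c^4 + 12.3234*c^3 - 4.9386*c^2 - 2.4304*c + 2.2204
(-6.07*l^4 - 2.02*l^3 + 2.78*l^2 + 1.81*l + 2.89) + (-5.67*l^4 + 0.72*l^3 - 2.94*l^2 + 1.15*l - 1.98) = -11.74*l^4 - 1.3*l^3 - 0.16*l^2 + 2.96*l + 0.91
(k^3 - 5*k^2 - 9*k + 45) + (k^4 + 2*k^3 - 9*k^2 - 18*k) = k^4 + 3*k^3 - 14*k^2 - 27*k + 45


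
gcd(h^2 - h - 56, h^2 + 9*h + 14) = h + 7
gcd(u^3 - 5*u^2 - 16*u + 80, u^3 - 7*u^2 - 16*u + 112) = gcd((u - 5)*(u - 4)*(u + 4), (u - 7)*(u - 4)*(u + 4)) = u^2 - 16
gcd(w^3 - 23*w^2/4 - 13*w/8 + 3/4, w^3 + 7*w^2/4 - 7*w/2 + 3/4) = w - 1/4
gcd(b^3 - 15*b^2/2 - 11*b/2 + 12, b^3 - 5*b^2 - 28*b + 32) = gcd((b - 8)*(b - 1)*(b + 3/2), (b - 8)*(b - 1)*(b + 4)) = b^2 - 9*b + 8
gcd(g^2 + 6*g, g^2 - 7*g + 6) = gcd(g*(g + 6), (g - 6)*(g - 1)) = 1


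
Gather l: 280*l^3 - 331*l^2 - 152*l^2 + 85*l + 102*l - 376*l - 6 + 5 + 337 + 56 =280*l^3 - 483*l^2 - 189*l + 392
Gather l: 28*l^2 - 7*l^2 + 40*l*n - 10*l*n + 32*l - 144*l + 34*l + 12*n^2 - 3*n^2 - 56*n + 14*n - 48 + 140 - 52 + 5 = 21*l^2 + l*(30*n - 78) + 9*n^2 - 42*n + 45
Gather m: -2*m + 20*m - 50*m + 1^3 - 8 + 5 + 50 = 48 - 32*m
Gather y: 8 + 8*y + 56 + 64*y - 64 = 72*y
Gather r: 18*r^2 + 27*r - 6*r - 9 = 18*r^2 + 21*r - 9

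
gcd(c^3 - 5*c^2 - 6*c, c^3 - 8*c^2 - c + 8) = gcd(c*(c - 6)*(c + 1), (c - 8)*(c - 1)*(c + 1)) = c + 1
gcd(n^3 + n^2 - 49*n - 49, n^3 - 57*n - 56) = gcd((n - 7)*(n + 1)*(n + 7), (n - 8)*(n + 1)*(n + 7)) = n^2 + 8*n + 7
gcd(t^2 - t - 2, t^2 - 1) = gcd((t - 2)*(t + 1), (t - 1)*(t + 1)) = t + 1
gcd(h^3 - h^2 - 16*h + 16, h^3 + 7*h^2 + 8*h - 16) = h^2 + 3*h - 4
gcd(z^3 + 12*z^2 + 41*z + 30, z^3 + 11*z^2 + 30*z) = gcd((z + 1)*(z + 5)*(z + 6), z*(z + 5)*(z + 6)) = z^2 + 11*z + 30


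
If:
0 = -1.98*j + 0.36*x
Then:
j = 0.181818181818182*x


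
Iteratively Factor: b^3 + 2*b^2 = (b + 2)*(b^2) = b*(b + 2)*(b)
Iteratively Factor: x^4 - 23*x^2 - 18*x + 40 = (x + 2)*(x^3 - 2*x^2 - 19*x + 20) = (x - 5)*(x + 2)*(x^2 + 3*x - 4) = (x - 5)*(x + 2)*(x + 4)*(x - 1)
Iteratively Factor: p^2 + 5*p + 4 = (p + 1)*(p + 4)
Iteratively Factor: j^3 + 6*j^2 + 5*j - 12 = (j + 3)*(j^2 + 3*j - 4) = (j - 1)*(j + 3)*(j + 4)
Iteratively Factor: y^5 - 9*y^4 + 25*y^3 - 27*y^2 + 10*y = (y)*(y^4 - 9*y^3 + 25*y^2 - 27*y + 10) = y*(y - 1)*(y^3 - 8*y^2 + 17*y - 10) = y*(y - 1)^2*(y^2 - 7*y + 10) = y*(y - 5)*(y - 1)^2*(y - 2)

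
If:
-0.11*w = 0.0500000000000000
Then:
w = -0.45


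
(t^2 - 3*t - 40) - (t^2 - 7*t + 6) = 4*t - 46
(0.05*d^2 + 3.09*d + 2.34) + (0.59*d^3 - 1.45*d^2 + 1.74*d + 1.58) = 0.59*d^3 - 1.4*d^2 + 4.83*d + 3.92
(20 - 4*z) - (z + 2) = 18 - 5*z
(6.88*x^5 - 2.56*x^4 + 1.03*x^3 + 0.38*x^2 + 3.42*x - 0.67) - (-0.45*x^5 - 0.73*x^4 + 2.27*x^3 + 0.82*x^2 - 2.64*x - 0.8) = 7.33*x^5 - 1.83*x^4 - 1.24*x^3 - 0.44*x^2 + 6.06*x + 0.13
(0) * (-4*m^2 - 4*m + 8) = 0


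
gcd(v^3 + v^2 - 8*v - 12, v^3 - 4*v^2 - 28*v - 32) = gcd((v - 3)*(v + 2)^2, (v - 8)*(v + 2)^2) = v^2 + 4*v + 4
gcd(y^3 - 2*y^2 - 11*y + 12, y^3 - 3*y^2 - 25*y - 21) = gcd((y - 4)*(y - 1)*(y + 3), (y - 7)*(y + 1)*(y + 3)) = y + 3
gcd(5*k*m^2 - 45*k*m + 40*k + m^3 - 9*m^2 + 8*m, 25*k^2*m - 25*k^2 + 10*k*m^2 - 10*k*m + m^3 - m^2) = 5*k*m - 5*k + m^2 - m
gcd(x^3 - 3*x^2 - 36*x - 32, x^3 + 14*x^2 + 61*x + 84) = x + 4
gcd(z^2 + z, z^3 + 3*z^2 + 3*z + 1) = z + 1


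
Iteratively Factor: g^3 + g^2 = (g)*(g^2 + g) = g*(g + 1)*(g)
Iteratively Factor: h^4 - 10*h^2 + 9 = (h - 1)*(h^3 + h^2 - 9*h - 9) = (h - 1)*(h + 3)*(h^2 - 2*h - 3) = (h - 1)*(h + 1)*(h + 3)*(h - 3)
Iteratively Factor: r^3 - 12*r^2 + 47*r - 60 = (r - 5)*(r^2 - 7*r + 12) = (r - 5)*(r - 3)*(r - 4)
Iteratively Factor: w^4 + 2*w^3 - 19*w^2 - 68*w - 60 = (w - 5)*(w^3 + 7*w^2 + 16*w + 12) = (w - 5)*(w + 2)*(w^2 + 5*w + 6) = (w - 5)*(w + 2)*(w + 3)*(w + 2)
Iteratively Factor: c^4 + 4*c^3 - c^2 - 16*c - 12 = (c + 2)*(c^3 + 2*c^2 - 5*c - 6) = (c + 1)*(c + 2)*(c^2 + c - 6) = (c + 1)*(c + 2)*(c + 3)*(c - 2)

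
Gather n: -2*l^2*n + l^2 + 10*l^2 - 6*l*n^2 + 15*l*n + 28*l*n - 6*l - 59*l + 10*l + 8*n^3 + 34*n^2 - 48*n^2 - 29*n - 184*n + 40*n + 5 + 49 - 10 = 11*l^2 - 55*l + 8*n^3 + n^2*(-6*l - 14) + n*(-2*l^2 + 43*l - 173) + 44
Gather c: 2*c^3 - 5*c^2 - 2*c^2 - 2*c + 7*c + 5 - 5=2*c^3 - 7*c^2 + 5*c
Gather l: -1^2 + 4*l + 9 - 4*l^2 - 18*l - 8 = -4*l^2 - 14*l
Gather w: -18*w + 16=16 - 18*w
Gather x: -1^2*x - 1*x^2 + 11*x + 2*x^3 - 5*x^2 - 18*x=2*x^3 - 6*x^2 - 8*x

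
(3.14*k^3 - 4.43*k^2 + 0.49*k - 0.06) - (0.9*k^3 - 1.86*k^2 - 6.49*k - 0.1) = 2.24*k^3 - 2.57*k^2 + 6.98*k + 0.04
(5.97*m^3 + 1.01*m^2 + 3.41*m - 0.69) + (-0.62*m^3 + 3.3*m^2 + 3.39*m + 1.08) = 5.35*m^3 + 4.31*m^2 + 6.8*m + 0.39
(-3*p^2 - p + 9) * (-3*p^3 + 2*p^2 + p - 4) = 9*p^5 - 3*p^4 - 32*p^3 + 29*p^2 + 13*p - 36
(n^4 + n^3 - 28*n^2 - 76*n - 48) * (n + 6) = n^5 + 7*n^4 - 22*n^3 - 244*n^2 - 504*n - 288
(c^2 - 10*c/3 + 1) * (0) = 0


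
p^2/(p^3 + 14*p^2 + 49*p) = p/(p^2 + 14*p + 49)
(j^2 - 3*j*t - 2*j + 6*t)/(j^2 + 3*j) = (j^2 - 3*j*t - 2*j + 6*t)/(j*(j + 3))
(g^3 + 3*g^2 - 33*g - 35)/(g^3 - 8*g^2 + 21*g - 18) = (g^3 + 3*g^2 - 33*g - 35)/(g^3 - 8*g^2 + 21*g - 18)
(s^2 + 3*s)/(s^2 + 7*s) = (s + 3)/(s + 7)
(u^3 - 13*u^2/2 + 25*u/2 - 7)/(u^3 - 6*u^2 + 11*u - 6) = (u - 7/2)/(u - 3)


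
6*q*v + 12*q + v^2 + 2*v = (6*q + v)*(v + 2)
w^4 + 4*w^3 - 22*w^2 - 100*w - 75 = (w - 5)*(w + 1)*(w + 3)*(w + 5)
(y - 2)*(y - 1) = y^2 - 3*y + 2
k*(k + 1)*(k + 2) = k^3 + 3*k^2 + 2*k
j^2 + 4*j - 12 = (j - 2)*(j + 6)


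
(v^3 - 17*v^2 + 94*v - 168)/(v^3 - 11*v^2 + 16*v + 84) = (v - 4)/(v + 2)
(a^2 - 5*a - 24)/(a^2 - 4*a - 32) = (a + 3)/(a + 4)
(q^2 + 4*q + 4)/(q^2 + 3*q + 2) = (q + 2)/(q + 1)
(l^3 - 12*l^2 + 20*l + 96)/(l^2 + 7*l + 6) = (l^3 - 12*l^2 + 20*l + 96)/(l^2 + 7*l + 6)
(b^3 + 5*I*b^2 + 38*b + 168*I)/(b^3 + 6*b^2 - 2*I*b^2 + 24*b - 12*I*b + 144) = (b + 7*I)/(b + 6)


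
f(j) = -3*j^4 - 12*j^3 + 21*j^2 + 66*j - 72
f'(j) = -12*j^3 - 36*j^2 + 42*j + 66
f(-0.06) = -75.88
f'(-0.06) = 63.35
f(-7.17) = -2971.04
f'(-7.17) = 2337.36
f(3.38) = -463.93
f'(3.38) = -666.69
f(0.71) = -19.61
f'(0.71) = 73.38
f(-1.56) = -96.06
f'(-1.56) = -41.57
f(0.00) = -72.00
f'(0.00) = 66.00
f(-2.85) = -9.66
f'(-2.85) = -68.32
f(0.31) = -49.91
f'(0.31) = 75.20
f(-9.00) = -9900.00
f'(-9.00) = 5520.00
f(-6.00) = -1008.00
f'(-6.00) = 1110.00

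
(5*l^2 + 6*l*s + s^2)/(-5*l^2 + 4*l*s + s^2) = (l + s)/(-l + s)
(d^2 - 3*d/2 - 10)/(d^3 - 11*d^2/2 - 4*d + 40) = 1/(d - 4)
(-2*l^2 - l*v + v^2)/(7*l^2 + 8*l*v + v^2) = (-2*l + v)/(7*l + v)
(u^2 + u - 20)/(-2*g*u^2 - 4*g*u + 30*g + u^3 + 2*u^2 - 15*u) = (u - 4)/(-2*g*u + 6*g + u^2 - 3*u)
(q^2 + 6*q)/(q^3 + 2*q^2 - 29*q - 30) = q/(q^2 - 4*q - 5)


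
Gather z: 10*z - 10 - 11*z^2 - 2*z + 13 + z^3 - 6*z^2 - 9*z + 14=z^3 - 17*z^2 - z + 17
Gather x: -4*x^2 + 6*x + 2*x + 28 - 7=-4*x^2 + 8*x + 21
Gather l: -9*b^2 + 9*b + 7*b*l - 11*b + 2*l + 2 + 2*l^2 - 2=-9*b^2 - 2*b + 2*l^2 + l*(7*b + 2)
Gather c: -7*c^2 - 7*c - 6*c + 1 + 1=-7*c^2 - 13*c + 2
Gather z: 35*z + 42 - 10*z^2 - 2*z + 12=-10*z^2 + 33*z + 54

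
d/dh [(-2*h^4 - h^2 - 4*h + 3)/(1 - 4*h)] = 2*(12*h^4 - 4*h^3 + 2*h^2 - h + 4)/(16*h^2 - 8*h + 1)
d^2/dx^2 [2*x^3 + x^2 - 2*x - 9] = 12*x + 2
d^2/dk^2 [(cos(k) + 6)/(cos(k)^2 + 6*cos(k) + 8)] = (-9*(1 - cos(2*k))^2*cos(k)/4 - 9*(1 - cos(2*k))^2/2 + 349*cos(k) + 12*cos(2*k) - 33*cos(3*k)/2 + cos(5*k)/2 + 270)/((cos(k) + 2)^3*(cos(k) + 4)^3)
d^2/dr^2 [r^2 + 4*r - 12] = 2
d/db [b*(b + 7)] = 2*b + 7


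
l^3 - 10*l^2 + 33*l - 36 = (l - 4)*(l - 3)^2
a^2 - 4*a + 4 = (a - 2)^2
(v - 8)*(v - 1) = v^2 - 9*v + 8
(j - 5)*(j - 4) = j^2 - 9*j + 20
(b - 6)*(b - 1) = b^2 - 7*b + 6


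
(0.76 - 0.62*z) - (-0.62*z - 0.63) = 1.39000000000000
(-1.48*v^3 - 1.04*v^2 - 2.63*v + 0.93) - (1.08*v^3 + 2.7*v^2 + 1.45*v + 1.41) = -2.56*v^3 - 3.74*v^2 - 4.08*v - 0.48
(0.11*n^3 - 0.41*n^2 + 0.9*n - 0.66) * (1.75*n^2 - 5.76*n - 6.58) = 0.1925*n^5 - 1.3511*n^4 + 3.2128*n^3 - 3.6412*n^2 - 2.1204*n + 4.3428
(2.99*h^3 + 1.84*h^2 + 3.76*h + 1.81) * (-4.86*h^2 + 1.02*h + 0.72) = -14.5314*h^5 - 5.8926*h^4 - 14.244*h^3 - 3.6366*h^2 + 4.5534*h + 1.3032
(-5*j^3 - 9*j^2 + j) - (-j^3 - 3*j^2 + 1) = -4*j^3 - 6*j^2 + j - 1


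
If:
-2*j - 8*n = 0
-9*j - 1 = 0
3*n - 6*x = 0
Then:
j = -1/9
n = 1/36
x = 1/72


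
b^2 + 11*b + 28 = (b + 4)*(b + 7)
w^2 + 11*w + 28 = (w + 4)*(w + 7)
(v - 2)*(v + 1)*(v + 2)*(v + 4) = v^4 + 5*v^3 - 20*v - 16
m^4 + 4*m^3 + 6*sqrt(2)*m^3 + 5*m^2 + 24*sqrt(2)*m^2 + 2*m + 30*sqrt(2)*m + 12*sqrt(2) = (m + 1)^2*(m + 2)*(m + 6*sqrt(2))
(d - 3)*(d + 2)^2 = d^3 + d^2 - 8*d - 12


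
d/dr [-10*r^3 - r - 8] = -30*r^2 - 1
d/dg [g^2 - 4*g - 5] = 2*g - 4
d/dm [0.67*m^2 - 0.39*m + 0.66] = 1.34*m - 0.39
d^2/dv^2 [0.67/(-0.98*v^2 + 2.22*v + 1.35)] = (-1.286936*v^2 + 2.915304*v + 0.67*(1.96*v - 2.22)*(3.92*v - 4.44) + 1.77282)/(-0.98*v^2 + 2.22*v + 1.35)^3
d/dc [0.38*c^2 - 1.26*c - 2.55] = 0.76*c - 1.26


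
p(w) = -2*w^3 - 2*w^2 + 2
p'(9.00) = -522.00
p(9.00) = -1618.00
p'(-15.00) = -1290.00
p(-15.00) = 6302.00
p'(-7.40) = -298.96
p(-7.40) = 702.93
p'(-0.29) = 0.66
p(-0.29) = 1.88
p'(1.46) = -18.63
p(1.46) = -8.49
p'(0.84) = -7.59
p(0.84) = -0.60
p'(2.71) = -54.90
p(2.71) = -52.49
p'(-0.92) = -1.40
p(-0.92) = 1.86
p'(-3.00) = -42.00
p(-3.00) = 38.00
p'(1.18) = -13.07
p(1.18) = -4.07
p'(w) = -6*w^2 - 4*w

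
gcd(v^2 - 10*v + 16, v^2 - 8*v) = v - 8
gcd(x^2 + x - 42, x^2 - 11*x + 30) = x - 6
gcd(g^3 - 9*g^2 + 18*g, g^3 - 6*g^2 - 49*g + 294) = g - 6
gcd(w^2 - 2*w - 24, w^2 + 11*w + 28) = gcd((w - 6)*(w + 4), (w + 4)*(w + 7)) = w + 4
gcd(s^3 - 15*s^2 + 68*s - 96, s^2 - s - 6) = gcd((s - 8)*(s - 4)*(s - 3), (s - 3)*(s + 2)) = s - 3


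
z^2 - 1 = (z - 1)*(z + 1)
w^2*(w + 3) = w^3 + 3*w^2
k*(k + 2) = k^2 + 2*k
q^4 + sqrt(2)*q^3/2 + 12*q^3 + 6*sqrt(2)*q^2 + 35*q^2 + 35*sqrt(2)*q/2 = q*(q + 5)*(q + 7)*(q + sqrt(2)/2)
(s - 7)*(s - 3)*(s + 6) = s^3 - 4*s^2 - 39*s + 126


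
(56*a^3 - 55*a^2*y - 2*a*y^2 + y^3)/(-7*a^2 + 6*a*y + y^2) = -8*a + y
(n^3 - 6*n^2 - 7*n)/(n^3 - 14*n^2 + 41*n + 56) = n/(n - 8)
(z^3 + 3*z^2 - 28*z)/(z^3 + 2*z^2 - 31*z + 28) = z/(z - 1)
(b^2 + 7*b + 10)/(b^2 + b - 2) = (b + 5)/(b - 1)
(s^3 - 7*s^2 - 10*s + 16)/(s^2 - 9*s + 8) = s + 2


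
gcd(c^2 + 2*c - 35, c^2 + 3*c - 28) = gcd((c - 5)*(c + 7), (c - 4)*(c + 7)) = c + 7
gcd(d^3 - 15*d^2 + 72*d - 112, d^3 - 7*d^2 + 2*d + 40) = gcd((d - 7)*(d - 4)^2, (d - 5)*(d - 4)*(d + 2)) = d - 4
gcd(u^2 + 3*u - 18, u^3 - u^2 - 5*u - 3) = u - 3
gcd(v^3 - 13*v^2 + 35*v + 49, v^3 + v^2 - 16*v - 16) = v + 1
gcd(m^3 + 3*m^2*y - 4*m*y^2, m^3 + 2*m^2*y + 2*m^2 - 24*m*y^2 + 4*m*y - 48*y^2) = 1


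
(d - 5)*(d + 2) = d^2 - 3*d - 10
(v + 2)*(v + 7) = v^2 + 9*v + 14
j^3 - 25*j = j*(j - 5)*(j + 5)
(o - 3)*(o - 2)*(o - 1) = o^3 - 6*o^2 + 11*o - 6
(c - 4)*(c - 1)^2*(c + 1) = c^4 - 5*c^3 + 3*c^2 + 5*c - 4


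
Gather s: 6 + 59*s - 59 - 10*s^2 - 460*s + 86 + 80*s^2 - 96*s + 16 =70*s^2 - 497*s + 49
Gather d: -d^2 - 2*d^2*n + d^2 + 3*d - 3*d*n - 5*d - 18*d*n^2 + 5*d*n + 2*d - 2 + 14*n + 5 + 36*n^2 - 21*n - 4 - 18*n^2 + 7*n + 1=-2*d^2*n + d*(-18*n^2 + 2*n) + 18*n^2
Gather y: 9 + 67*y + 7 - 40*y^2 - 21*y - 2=-40*y^2 + 46*y + 14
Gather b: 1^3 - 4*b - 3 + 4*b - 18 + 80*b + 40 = 80*b + 20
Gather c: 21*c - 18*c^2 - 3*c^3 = -3*c^3 - 18*c^2 + 21*c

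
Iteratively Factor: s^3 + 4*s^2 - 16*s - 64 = (s - 4)*(s^2 + 8*s + 16) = (s - 4)*(s + 4)*(s + 4)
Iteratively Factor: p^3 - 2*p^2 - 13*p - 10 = (p + 1)*(p^2 - 3*p - 10) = (p - 5)*(p + 1)*(p + 2)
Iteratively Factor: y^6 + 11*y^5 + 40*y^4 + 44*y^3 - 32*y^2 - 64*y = (y - 1)*(y^5 + 12*y^4 + 52*y^3 + 96*y^2 + 64*y) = (y - 1)*(y + 2)*(y^4 + 10*y^3 + 32*y^2 + 32*y) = (y - 1)*(y + 2)*(y + 4)*(y^3 + 6*y^2 + 8*y) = (y - 1)*(y + 2)*(y + 4)^2*(y^2 + 2*y) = y*(y - 1)*(y + 2)*(y + 4)^2*(y + 2)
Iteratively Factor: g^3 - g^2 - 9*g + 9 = (g - 1)*(g^2 - 9) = (g - 1)*(g + 3)*(g - 3)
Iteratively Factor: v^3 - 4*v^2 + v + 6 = (v - 2)*(v^2 - 2*v - 3) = (v - 3)*(v - 2)*(v + 1)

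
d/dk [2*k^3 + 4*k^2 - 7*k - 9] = 6*k^2 + 8*k - 7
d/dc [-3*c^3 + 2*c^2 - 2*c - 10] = -9*c^2 + 4*c - 2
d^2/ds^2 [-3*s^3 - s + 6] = -18*s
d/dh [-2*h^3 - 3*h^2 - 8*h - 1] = -6*h^2 - 6*h - 8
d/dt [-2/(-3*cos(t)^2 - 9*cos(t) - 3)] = 2*(2*cos(t) + 3)*sin(t)/(3*(cos(t)^2 + 3*cos(t) + 1)^2)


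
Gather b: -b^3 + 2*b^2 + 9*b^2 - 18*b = -b^3 + 11*b^2 - 18*b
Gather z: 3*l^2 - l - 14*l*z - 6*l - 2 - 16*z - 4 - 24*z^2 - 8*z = 3*l^2 - 7*l - 24*z^2 + z*(-14*l - 24) - 6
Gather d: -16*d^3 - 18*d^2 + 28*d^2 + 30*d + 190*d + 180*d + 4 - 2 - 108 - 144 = -16*d^3 + 10*d^2 + 400*d - 250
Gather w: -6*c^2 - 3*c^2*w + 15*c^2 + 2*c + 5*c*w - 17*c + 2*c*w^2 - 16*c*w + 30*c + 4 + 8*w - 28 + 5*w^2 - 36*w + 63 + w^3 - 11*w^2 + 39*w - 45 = 9*c^2 + 15*c + w^3 + w^2*(2*c - 6) + w*(-3*c^2 - 11*c + 11) - 6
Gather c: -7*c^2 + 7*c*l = -7*c^2 + 7*c*l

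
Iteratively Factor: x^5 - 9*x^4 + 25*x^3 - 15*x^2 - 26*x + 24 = (x - 3)*(x^4 - 6*x^3 + 7*x^2 + 6*x - 8) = (x - 3)*(x - 1)*(x^3 - 5*x^2 + 2*x + 8) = (x - 3)*(x - 2)*(x - 1)*(x^2 - 3*x - 4) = (x - 4)*(x - 3)*(x - 2)*(x - 1)*(x + 1)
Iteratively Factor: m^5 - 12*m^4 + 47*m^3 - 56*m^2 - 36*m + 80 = (m - 2)*(m^4 - 10*m^3 + 27*m^2 - 2*m - 40) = (m - 2)^2*(m^3 - 8*m^2 + 11*m + 20) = (m - 2)^2*(m + 1)*(m^2 - 9*m + 20) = (m - 4)*(m - 2)^2*(m + 1)*(m - 5)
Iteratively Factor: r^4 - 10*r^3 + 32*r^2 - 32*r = (r - 4)*(r^3 - 6*r^2 + 8*r) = r*(r - 4)*(r^2 - 6*r + 8) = r*(r - 4)^2*(r - 2)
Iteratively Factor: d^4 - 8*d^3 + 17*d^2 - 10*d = (d)*(d^3 - 8*d^2 + 17*d - 10) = d*(d - 5)*(d^2 - 3*d + 2) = d*(d - 5)*(d - 1)*(d - 2)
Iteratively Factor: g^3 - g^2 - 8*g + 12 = (g - 2)*(g^2 + g - 6) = (g - 2)*(g + 3)*(g - 2)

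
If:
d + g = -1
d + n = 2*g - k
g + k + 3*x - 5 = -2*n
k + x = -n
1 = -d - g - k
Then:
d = 2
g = -3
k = 0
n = -8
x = 8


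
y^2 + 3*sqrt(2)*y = y*(y + 3*sqrt(2))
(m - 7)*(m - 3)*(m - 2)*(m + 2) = m^4 - 10*m^3 + 17*m^2 + 40*m - 84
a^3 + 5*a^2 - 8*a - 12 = (a - 2)*(a + 1)*(a + 6)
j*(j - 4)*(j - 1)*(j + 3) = j^4 - 2*j^3 - 11*j^2 + 12*j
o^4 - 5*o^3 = o^3*(o - 5)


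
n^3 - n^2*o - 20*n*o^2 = n*(n - 5*o)*(n + 4*o)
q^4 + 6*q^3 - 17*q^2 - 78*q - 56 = (q - 4)*(q + 1)*(q + 2)*(q + 7)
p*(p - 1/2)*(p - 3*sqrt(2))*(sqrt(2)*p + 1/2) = sqrt(2)*p^4 - 11*p^3/2 - sqrt(2)*p^3/2 - 3*sqrt(2)*p^2/2 + 11*p^2/4 + 3*sqrt(2)*p/4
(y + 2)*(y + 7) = y^2 + 9*y + 14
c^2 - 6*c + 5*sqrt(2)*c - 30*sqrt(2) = (c - 6)*(c + 5*sqrt(2))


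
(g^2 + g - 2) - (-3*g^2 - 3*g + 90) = 4*g^2 + 4*g - 92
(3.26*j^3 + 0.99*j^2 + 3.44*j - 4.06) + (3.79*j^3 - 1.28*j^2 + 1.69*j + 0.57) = 7.05*j^3 - 0.29*j^2 + 5.13*j - 3.49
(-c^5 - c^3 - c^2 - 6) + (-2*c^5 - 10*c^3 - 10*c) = -3*c^5 - 11*c^3 - c^2 - 10*c - 6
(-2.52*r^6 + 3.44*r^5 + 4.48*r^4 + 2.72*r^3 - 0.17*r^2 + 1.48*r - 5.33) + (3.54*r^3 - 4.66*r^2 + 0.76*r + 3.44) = -2.52*r^6 + 3.44*r^5 + 4.48*r^4 + 6.26*r^3 - 4.83*r^2 + 2.24*r - 1.89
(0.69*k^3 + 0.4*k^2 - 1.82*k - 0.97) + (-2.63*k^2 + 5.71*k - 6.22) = 0.69*k^3 - 2.23*k^2 + 3.89*k - 7.19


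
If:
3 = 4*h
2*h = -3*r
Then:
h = 3/4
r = -1/2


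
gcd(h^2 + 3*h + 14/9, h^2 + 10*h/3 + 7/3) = h + 7/3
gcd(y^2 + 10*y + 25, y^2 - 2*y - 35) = y + 5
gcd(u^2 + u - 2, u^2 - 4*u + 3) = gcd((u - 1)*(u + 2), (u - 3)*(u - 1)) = u - 1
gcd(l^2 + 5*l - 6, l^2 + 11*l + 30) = l + 6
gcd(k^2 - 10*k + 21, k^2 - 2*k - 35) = k - 7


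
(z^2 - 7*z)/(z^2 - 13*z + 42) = z/(z - 6)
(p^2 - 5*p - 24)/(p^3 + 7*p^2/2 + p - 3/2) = 2*(p - 8)/(2*p^2 + p - 1)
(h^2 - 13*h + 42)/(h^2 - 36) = (h - 7)/(h + 6)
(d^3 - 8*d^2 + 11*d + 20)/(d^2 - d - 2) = (d^2 - 9*d + 20)/(d - 2)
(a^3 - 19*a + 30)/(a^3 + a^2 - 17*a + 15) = (a - 2)/(a - 1)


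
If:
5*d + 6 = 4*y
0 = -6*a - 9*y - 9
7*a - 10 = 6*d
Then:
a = -10/51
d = -290/153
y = -133/153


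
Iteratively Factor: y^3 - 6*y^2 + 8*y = (y)*(y^2 - 6*y + 8) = y*(y - 2)*(y - 4)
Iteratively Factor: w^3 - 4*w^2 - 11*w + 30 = (w - 5)*(w^2 + w - 6) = (w - 5)*(w - 2)*(w + 3)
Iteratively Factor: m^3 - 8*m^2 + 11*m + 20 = (m + 1)*(m^2 - 9*m + 20) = (m - 4)*(m + 1)*(m - 5)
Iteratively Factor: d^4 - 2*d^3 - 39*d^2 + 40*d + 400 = (d + 4)*(d^3 - 6*d^2 - 15*d + 100) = (d + 4)^2*(d^2 - 10*d + 25) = (d - 5)*(d + 4)^2*(d - 5)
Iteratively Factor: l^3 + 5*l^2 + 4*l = (l + 4)*(l^2 + l) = l*(l + 4)*(l + 1)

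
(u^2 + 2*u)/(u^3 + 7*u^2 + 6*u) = (u + 2)/(u^2 + 7*u + 6)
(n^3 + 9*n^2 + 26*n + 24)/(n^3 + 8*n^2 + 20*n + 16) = (n + 3)/(n + 2)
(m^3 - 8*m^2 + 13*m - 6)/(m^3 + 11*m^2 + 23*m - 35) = (m^2 - 7*m + 6)/(m^2 + 12*m + 35)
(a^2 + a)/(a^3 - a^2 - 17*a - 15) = a/(a^2 - 2*a - 15)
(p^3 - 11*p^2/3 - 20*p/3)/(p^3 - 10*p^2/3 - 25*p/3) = (3*p + 4)/(3*p + 5)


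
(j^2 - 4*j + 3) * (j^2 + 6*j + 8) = j^4 + 2*j^3 - 13*j^2 - 14*j + 24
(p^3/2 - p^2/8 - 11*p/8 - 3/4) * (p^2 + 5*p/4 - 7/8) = p^5/2 + p^4/2 - 63*p^3/32 - 151*p^2/64 + 17*p/64 + 21/32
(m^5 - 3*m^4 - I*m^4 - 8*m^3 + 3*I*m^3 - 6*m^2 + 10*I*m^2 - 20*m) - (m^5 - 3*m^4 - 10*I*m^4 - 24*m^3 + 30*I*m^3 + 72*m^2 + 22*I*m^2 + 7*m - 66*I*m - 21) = 9*I*m^4 + 16*m^3 - 27*I*m^3 - 78*m^2 - 12*I*m^2 - 27*m + 66*I*m + 21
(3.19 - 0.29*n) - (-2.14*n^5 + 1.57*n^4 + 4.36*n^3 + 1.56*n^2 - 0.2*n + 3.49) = 2.14*n^5 - 1.57*n^4 - 4.36*n^3 - 1.56*n^2 - 0.09*n - 0.3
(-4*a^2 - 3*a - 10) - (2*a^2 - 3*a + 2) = -6*a^2 - 12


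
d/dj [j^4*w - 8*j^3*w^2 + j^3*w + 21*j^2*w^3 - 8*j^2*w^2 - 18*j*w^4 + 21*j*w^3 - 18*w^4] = w*(4*j^3 - 24*j^2*w + 3*j^2 + 42*j*w^2 - 16*j*w - 18*w^3 + 21*w^2)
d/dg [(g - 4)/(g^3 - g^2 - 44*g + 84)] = (g^3 - g^2 - 44*g + (g - 4)*(-3*g^2 + 2*g + 44) + 84)/(g^3 - g^2 - 44*g + 84)^2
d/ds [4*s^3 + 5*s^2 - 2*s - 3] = 12*s^2 + 10*s - 2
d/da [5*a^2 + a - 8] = 10*a + 1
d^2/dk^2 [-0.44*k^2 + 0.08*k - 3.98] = -0.880000000000000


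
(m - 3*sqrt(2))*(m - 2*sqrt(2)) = m^2 - 5*sqrt(2)*m + 12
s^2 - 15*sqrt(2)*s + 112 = (s - 8*sqrt(2))*(s - 7*sqrt(2))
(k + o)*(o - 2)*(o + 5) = k*o^2 + 3*k*o - 10*k + o^3 + 3*o^2 - 10*o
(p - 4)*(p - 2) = p^2 - 6*p + 8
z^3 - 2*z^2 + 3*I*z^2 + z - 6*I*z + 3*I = (z - 1)^2*(z + 3*I)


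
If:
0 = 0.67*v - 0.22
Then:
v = 0.33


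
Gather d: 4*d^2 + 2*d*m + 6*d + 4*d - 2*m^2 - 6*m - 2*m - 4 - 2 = 4*d^2 + d*(2*m + 10) - 2*m^2 - 8*m - 6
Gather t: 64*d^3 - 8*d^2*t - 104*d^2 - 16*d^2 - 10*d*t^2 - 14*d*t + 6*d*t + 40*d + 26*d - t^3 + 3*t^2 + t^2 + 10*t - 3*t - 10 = 64*d^3 - 120*d^2 + 66*d - t^3 + t^2*(4 - 10*d) + t*(-8*d^2 - 8*d + 7) - 10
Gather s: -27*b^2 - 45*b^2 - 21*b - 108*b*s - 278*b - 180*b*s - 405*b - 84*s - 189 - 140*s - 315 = -72*b^2 - 704*b + s*(-288*b - 224) - 504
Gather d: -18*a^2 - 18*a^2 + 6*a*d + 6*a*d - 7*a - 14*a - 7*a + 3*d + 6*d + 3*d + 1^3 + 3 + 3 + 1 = -36*a^2 - 28*a + d*(12*a + 12) + 8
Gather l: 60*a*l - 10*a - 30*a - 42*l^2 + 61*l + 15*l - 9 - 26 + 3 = -40*a - 42*l^2 + l*(60*a + 76) - 32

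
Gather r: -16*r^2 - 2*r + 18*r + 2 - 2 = -16*r^2 + 16*r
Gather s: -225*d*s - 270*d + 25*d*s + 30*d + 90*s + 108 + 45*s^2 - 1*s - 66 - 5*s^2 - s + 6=-240*d + 40*s^2 + s*(88 - 200*d) + 48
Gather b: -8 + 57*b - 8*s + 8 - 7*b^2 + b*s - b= -7*b^2 + b*(s + 56) - 8*s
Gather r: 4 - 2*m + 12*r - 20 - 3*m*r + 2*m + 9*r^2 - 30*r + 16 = 9*r^2 + r*(-3*m - 18)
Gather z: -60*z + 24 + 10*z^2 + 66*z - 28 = 10*z^2 + 6*z - 4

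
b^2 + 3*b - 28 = (b - 4)*(b + 7)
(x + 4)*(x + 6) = x^2 + 10*x + 24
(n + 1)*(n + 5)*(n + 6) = n^3 + 12*n^2 + 41*n + 30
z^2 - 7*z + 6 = (z - 6)*(z - 1)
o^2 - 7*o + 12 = (o - 4)*(o - 3)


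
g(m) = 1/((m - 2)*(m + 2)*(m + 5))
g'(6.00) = 0.00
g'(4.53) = -0.00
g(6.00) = 0.00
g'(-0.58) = 0.03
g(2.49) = 0.06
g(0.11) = -0.05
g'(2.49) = -0.15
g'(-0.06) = 0.01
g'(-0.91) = 0.06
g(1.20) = -0.06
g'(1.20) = -0.05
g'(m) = -1/((m - 2)*(m + 2)*(m + 5)^2) - 1/((m - 2)*(m + 2)^2*(m + 5)) - 1/((m - 2)^2*(m + 2)*(m + 5)) = (-(m - 2)*(m + 2) - (m - 2)*(m + 5) - (m + 2)*(m + 5))/((m - 2)^2*(m + 2)^2*(m + 5)^2)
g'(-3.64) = 0.00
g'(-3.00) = 0.07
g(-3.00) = 0.10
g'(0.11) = 0.01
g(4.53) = 0.01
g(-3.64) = 0.08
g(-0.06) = -0.05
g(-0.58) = -0.06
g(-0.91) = -0.08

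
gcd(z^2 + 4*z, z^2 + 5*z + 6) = 1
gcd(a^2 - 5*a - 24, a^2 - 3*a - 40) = a - 8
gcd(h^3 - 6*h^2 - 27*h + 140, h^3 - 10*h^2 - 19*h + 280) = h^2 - 2*h - 35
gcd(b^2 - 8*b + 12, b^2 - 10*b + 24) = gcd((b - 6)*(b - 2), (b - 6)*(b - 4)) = b - 6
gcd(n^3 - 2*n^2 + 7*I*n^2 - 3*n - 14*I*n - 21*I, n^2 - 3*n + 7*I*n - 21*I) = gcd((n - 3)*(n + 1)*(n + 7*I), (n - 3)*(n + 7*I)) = n^2 + n*(-3 + 7*I) - 21*I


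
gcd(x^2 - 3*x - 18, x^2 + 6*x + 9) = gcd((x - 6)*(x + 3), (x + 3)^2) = x + 3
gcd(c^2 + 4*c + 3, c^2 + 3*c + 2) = c + 1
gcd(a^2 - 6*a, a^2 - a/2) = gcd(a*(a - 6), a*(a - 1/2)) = a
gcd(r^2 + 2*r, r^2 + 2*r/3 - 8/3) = r + 2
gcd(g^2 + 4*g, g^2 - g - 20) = g + 4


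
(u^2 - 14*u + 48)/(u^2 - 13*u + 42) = (u - 8)/(u - 7)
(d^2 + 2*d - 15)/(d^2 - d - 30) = (d - 3)/(d - 6)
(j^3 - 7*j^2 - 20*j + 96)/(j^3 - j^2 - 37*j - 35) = (-j^3 + 7*j^2 + 20*j - 96)/(-j^3 + j^2 + 37*j + 35)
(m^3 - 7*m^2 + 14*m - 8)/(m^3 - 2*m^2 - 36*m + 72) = (m^2 - 5*m + 4)/(m^2 - 36)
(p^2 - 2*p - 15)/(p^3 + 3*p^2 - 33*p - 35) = (p + 3)/(p^2 + 8*p + 7)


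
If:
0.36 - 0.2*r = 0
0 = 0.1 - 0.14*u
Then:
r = 1.80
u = 0.71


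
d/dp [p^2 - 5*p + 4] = 2*p - 5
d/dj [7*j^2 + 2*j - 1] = 14*j + 2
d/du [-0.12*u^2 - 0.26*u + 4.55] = -0.24*u - 0.26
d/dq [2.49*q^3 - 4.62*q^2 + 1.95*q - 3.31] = 7.47*q^2 - 9.24*q + 1.95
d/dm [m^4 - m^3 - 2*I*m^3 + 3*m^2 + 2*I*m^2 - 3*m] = 4*m^3 + m^2*(-3 - 6*I) + m*(6 + 4*I) - 3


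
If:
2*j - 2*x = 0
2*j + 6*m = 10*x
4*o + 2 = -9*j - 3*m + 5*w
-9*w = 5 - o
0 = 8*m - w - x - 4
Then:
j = 153/469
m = 204/469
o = -1228/469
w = -397/469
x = 153/469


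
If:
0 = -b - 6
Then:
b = -6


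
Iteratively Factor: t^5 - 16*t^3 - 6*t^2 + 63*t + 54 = (t - 3)*(t^4 + 3*t^3 - 7*t^2 - 27*t - 18) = (t - 3)*(t + 2)*(t^3 + t^2 - 9*t - 9) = (t - 3)*(t + 2)*(t + 3)*(t^2 - 2*t - 3) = (t - 3)*(t + 1)*(t + 2)*(t + 3)*(t - 3)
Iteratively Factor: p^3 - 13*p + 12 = (p + 4)*(p^2 - 4*p + 3) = (p - 1)*(p + 4)*(p - 3)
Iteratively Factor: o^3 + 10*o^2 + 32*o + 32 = (o + 4)*(o^2 + 6*o + 8) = (o + 4)^2*(o + 2)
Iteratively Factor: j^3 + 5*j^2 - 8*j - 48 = (j + 4)*(j^2 + j - 12) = (j + 4)^2*(j - 3)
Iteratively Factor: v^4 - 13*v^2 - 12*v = (v - 4)*(v^3 + 4*v^2 + 3*v) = (v - 4)*(v + 3)*(v^2 + v) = (v - 4)*(v + 1)*(v + 3)*(v)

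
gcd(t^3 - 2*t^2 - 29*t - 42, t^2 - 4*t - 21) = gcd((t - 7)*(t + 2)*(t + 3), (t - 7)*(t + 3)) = t^2 - 4*t - 21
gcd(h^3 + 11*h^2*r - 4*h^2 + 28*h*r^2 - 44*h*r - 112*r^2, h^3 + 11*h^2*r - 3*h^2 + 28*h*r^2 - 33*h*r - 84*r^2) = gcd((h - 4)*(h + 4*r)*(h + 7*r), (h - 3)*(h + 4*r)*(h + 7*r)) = h^2 + 11*h*r + 28*r^2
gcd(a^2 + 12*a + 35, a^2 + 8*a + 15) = a + 5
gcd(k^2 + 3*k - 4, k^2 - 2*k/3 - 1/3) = k - 1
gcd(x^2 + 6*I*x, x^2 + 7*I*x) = x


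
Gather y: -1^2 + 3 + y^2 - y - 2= y^2 - y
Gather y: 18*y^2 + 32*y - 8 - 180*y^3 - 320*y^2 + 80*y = -180*y^3 - 302*y^2 + 112*y - 8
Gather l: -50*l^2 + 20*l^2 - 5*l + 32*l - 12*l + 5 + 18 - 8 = -30*l^2 + 15*l + 15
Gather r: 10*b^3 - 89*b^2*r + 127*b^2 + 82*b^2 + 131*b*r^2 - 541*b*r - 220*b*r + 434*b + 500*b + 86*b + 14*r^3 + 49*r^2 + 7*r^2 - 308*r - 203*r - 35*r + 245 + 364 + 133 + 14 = 10*b^3 + 209*b^2 + 1020*b + 14*r^3 + r^2*(131*b + 56) + r*(-89*b^2 - 761*b - 546) + 756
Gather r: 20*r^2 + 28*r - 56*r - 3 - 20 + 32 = 20*r^2 - 28*r + 9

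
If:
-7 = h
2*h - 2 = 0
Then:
No Solution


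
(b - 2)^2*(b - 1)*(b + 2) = b^4 - 3*b^3 - 2*b^2 + 12*b - 8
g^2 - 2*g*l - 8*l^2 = (g - 4*l)*(g + 2*l)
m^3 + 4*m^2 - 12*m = m*(m - 2)*(m + 6)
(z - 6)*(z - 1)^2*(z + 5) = z^4 - 3*z^3 - 27*z^2 + 59*z - 30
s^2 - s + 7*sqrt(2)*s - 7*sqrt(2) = (s - 1)*(s + 7*sqrt(2))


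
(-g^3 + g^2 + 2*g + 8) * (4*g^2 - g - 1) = -4*g^5 + 5*g^4 + 8*g^3 + 29*g^2 - 10*g - 8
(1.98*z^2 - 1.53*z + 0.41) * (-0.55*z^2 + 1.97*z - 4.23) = -1.089*z^4 + 4.7421*z^3 - 11.615*z^2 + 7.2796*z - 1.7343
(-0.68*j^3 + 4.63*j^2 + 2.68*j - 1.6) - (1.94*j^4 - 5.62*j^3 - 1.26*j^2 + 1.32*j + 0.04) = -1.94*j^4 + 4.94*j^3 + 5.89*j^2 + 1.36*j - 1.64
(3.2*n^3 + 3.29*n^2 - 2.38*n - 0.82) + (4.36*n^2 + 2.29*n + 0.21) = 3.2*n^3 + 7.65*n^2 - 0.0899999999999999*n - 0.61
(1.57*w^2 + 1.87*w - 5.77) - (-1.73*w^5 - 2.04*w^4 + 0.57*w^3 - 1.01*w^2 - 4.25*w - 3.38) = 1.73*w^5 + 2.04*w^4 - 0.57*w^3 + 2.58*w^2 + 6.12*w - 2.39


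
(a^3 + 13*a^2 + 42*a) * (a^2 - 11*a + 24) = a^5 + 2*a^4 - 77*a^3 - 150*a^2 + 1008*a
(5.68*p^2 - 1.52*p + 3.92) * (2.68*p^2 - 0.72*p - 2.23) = 15.2224*p^4 - 8.1632*p^3 - 1.0664*p^2 + 0.5672*p - 8.7416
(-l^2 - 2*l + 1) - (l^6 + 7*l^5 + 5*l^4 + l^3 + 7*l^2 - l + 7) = -l^6 - 7*l^5 - 5*l^4 - l^3 - 8*l^2 - l - 6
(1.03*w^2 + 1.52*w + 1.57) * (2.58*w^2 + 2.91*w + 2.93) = 2.6574*w^4 + 6.9189*w^3 + 11.4917*w^2 + 9.0223*w + 4.6001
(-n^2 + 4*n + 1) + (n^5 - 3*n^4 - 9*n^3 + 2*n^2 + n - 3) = n^5 - 3*n^4 - 9*n^3 + n^2 + 5*n - 2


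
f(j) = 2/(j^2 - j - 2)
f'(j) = 2*(1 - 2*j)/(j^2 - j - 2)^2 = 2*(1 - 2*j)/(-j^2 + j + 2)^2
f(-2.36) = 0.34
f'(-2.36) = 0.33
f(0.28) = -0.91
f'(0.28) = 0.18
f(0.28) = -0.91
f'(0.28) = 0.18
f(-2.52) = 0.29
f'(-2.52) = 0.26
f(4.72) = 0.13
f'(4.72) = -0.07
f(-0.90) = -6.90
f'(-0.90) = 66.59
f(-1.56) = 1.00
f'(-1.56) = 2.07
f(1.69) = -2.40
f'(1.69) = -6.85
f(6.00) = 0.07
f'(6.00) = -0.03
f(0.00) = -1.00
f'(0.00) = 0.50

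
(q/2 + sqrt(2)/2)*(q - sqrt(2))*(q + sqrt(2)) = q^3/2 + sqrt(2)*q^2/2 - q - sqrt(2)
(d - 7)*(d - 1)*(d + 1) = d^3 - 7*d^2 - d + 7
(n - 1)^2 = n^2 - 2*n + 1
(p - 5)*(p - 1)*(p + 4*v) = p^3 + 4*p^2*v - 6*p^2 - 24*p*v + 5*p + 20*v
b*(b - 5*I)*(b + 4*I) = b^3 - I*b^2 + 20*b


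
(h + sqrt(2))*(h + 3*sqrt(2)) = h^2 + 4*sqrt(2)*h + 6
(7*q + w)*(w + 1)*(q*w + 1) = 7*q^2*w^2 + 7*q^2*w + q*w^3 + q*w^2 + 7*q*w + 7*q + w^2 + w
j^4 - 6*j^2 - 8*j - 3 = (j - 3)*(j + 1)^3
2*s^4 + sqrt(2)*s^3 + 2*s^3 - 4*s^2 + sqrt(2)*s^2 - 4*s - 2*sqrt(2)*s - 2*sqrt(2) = (s - sqrt(2))*(s + sqrt(2))*(sqrt(2)*s + 1)*(sqrt(2)*s + sqrt(2))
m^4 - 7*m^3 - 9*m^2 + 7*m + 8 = (m - 8)*(m - 1)*(m + 1)^2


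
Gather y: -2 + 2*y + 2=2*y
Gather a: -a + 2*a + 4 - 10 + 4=a - 2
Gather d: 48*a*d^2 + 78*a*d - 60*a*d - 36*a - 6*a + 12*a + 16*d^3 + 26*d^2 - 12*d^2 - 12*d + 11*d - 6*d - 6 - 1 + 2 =-30*a + 16*d^3 + d^2*(48*a + 14) + d*(18*a - 7) - 5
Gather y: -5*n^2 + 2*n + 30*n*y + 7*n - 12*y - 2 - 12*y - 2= -5*n^2 + 9*n + y*(30*n - 24) - 4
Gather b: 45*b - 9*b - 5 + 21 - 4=36*b + 12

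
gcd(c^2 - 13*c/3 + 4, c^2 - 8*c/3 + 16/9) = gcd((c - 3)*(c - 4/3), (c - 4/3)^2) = c - 4/3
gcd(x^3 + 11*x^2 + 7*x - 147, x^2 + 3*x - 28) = x + 7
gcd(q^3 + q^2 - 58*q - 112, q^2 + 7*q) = q + 7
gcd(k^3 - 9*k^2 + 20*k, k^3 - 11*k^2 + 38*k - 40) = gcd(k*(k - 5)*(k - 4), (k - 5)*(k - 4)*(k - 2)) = k^2 - 9*k + 20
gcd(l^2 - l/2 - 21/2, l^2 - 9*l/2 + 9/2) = 1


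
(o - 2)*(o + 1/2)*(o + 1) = o^3 - o^2/2 - 5*o/2 - 1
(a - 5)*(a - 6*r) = a^2 - 6*a*r - 5*a + 30*r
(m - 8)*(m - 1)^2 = m^3 - 10*m^2 + 17*m - 8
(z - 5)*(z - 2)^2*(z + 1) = z^4 - 8*z^3 + 15*z^2 + 4*z - 20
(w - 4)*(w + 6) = w^2 + 2*w - 24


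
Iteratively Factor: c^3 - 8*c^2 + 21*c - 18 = (c - 2)*(c^2 - 6*c + 9) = (c - 3)*(c - 2)*(c - 3)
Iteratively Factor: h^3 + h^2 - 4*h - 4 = (h + 2)*(h^2 - h - 2) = (h - 2)*(h + 2)*(h + 1)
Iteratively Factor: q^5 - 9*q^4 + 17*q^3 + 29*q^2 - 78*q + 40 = (q + 2)*(q^4 - 11*q^3 + 39*q^2 - 49*q + 20) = (q - 1)*(q + 2)*(q^3 - 10*q^2 + 29*q - 20) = (q - 4)*(q - 1)*(q + 2)*(q^2 - 6*q + 5) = (q - 4)*(q - 1)^2*(q + 2)*(q - 5)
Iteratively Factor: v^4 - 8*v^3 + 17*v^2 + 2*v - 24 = (v - 3)*(v^3 - 5*v^2 + 2*v + 8) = (v - 3)*(v - 2)*(v^2 - 3*v - 4) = (v - 3)*(v - 2)*(v + 1)*(v - 4)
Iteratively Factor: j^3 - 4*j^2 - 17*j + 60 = (j - 5)*(j^2 + j - 12) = (j - 5)*(j + 4)*(j - 3)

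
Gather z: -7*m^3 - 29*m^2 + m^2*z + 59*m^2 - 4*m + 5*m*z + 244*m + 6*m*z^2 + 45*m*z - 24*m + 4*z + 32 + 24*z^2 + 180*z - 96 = -7*m^3 + 30*m^2 + 216*m + z^2*(6*m + 24) + z*(m^2 + 50*m + 184) - 64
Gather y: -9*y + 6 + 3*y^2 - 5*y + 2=3*y^2 - 14*y + 8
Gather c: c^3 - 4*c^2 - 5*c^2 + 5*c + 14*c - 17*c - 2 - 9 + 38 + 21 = c^3 - 9*c^2 + 2*c + 48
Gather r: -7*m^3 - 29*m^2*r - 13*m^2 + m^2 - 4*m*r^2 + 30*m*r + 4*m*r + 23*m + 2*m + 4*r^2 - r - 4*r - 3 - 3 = -7*m^3 - 12*m^2 + 25*m + r^2*(4 - 4*m) + r*(-29*m^2 + 34*m - 5) - 6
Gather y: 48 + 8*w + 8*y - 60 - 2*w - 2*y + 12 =6*w + 6*y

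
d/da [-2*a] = -2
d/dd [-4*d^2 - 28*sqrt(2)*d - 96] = -8*d - 28*sqrt(2)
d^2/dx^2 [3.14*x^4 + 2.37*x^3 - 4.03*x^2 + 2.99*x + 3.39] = 37.68*x^2 + 14.22*x - 8.06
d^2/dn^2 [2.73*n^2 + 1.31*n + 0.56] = 5.46000000000000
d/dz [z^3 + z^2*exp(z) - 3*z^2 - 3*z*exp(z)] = z^2*exp(z) + 3*z^2 - z*exp(z) - 6*z - 3*exp(z)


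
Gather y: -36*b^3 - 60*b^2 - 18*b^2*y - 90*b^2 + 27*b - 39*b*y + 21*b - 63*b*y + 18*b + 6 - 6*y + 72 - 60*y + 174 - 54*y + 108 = -36*b^3 - 150*b^2 + 66*b + y*(-18*b^2 - 102*b - 120) + 360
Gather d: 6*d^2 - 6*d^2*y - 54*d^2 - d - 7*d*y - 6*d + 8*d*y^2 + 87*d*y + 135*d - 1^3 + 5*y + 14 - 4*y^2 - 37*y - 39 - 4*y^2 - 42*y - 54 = d^2*(-6*y - 48) + d*(8*y^2 + 80*y + 128) - 8*y^2 - 74*y - 80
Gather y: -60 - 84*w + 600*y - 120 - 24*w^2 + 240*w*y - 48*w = -24*w^2 - 132*w + y*(240*w + 600) - 180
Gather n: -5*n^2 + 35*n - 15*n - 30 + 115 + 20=-5*n^2 + 20*n + 105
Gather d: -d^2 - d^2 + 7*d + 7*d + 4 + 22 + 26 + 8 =-2*d^2 + 14*d + 60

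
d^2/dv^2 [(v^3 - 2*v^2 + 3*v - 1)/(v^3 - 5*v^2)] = 2*(3*v^4 + 9*v^3 - 51*v^2 + 115*v - 75)/(v^4*(v^3 - 15*v^2 + 75*v - 125))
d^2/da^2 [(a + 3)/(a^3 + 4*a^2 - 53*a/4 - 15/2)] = 8*((a + 3)*(12*a^2 + 32*a - 53)^2 + (-12*a^2 - 32*a - 4*(a + 3)*(3*a + 4) + 53)*(4*a^3 + 16*a^2 - 53*a - 30))/(4*a^3 + 16*a^2 - 53*a - 30)^3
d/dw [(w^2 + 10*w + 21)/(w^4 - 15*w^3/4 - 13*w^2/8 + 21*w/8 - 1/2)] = 8*(-16*w^5 - 210*w^4 - 72*w^3 + 2041*w^2 + 538*w - 481)/(64*w^8 - 480*w^7 + 692*w^6 + 1116*w^5 - 1155*w^4 - 306*w^3 + 545*w^2 - 168*w + 16)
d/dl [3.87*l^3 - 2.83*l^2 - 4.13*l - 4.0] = 11.61*l^2 - 5.66*l - 4.13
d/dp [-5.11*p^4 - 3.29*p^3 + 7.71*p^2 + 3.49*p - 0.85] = -20.44*p^3 - 9.87*p^2 + 15.42*p + 3.49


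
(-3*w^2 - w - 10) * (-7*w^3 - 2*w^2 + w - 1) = 21*w^5 + 13*w^4 + 69*w^3 + 22*w^2 - 9*w + 10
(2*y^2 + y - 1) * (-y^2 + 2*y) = -2*y^4 + 3*y^3 + 3*y^2 - 2*y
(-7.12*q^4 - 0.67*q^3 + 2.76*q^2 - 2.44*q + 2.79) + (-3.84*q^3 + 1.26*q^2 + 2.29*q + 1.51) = -7.12*q^4 - 4.51*q^3 + 4.02*q^2 - 0.15*q + 4.3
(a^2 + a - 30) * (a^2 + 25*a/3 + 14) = a^4 + 28*a^3/3 - 23*a^2/3 - 236*a - 420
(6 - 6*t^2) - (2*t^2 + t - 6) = -8*t^2 - t + 12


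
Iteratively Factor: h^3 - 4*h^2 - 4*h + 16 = (h - 4)*(h^2 - 4) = (h - 4)*(h + 2)*(h - 2)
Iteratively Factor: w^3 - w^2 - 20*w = (w - 5)*(w^2 + 4*w) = w*(w - 5)*(w + 4)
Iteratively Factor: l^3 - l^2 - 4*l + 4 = (l + 2)*(l^2 - 3*l + 2) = (l - 2)*(l + 2)*(l - 1)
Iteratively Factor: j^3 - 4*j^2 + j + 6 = (j - 2)*(j^2 - 2*j - 3) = (j - 2)*(j + 1)*(j - 3)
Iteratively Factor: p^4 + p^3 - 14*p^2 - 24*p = (p + 3)*(p^3 - 2*p^2 - 8*p) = (p - 4)*(p + 3)*(p^2 + 2*p) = p*(p - 4)*(p + 3)*(p + 2)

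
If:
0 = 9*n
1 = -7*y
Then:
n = 0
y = -1/7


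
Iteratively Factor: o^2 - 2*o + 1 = (o - 1)*(o - 1)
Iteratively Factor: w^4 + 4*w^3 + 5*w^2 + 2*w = (w + 1)*(w^3 + 3*w^2 + 2*w) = w*(w + 1)*(w^2 + 3*w + 2) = w*(w + 1)*(w + 2)*(w + 1)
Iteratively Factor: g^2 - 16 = (g + 4)*(g - 4)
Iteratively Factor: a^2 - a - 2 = (a + 1)*(a - 2)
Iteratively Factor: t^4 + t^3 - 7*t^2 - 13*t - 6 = (t - 3)*(t^3 + 4*t^2 + 5*t + 2) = (t - 3)*(t + 1)*(t^2 + 3*t + 2) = (t - 3)*(t + 1)^2*(t + 2)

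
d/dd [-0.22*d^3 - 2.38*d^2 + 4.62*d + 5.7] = -0.66*d^2 - 4.76*d + 4.62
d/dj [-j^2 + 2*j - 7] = 2 - 2*j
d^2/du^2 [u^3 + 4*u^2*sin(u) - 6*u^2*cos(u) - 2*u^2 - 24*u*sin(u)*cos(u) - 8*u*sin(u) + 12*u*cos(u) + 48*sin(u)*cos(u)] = -4*u^2*sin(u) + 6*u^2*cos(u) + 32*u*sin(u) + 48*u*sin(2*u) + 4*u*cos(u) + 6*u - 16*sin(u) - 96*sin(2*u) - 28*cos(u) - 48*cos(2*u) - 4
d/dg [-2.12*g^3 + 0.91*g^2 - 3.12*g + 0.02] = -6.36*g^2 + 1.82*g - 3.12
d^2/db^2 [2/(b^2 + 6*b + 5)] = 4*(-b^2 - 6*b + 4*(b + 3)^2 - 5)/(b^2 + 6*b + 5)^3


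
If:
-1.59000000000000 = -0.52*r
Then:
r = 3.06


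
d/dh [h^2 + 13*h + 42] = 2*h + 13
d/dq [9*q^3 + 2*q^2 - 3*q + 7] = 27*q^2 + 4*q - 3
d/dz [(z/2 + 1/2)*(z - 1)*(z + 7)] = 3*z^2/2 + 7*z - 1/2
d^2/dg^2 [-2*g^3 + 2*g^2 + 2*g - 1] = 4 - 12*g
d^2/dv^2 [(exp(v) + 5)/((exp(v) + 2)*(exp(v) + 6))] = (exp(4*v) + 12*exp(3*v) + 48*exp(2*v) - 16*exp(v) - 336)*exp(v)/(exp(6*v) + 24*exp(5*v) + 228*exp(4*v) + 1088*exp(3*v) + 2736*exp(2*v) + 3456*exp(v) + 1728)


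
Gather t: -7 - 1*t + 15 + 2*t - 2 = t + 6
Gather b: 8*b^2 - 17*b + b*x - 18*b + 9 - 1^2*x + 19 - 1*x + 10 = 8*b^2 + b*(x - 35) - 2*x + 38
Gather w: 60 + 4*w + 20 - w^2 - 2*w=-w^2 + 2*w + 80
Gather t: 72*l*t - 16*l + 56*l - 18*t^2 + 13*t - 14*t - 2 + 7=40*l - 18*t^2 + t*(72*l - 1) + 5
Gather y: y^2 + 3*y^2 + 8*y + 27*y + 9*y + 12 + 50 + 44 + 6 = 4*y^2 + 44*y + 112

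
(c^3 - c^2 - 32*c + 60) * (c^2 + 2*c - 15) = c^5 + c^4 - 49*c^3 + 11*c^2 + 600*c - 900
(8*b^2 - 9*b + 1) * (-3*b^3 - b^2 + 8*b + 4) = -24*b^5 + 19*b^4 + 70*b^3 - 41*b^2 - 28*b + 4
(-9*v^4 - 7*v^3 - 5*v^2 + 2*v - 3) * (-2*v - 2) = 18*v^5 + 32*v^4 + 24*v^3 + 6*v^2 + 2*v + 6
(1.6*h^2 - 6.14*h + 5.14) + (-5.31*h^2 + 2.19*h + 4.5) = -3.71*h^2 - 3.95*h + 9.64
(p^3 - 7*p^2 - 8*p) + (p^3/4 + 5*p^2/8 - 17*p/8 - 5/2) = 5*p^3/4 - 51*p^2/8 - 81*p/8 - 5/2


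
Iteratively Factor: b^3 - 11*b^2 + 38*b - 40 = (b - 5)*(b^2 - 6*b + 8) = (b - 5)*(b - 4)*(b - 2)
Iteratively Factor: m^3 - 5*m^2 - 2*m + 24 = (m - 3)*(m^2 - 2*m - 8) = (m - 3)*(m + 2)*(m - 4)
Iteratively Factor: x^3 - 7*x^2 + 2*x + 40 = (x - 5)*(x^2 - 2*x - 8) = (x - 5)*(x - 4)*(x + 2)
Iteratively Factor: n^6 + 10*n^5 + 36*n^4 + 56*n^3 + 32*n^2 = (n + 2)*(n^5 + 8*n^4 + 20*n^3 + 16*n^2) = n*(n + 2)*(n^4 + 8*n^3 + 20*n^2 + 16*n) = n*(n + 2)^2*(n^3 + 6*n^2 + 8*n) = n*(n + 2)^3*(n^2 + 4*n) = n*(n + 2)^3*(n + 4)*(n)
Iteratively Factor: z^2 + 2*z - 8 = (z - 2)*(z + 4)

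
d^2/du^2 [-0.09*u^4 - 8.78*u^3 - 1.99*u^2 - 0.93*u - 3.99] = -1.08*u^2 - 52.68*u - 3.98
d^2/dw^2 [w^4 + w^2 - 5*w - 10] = 12*w^2 + 2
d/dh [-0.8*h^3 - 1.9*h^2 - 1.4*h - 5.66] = -2.4*h^2 - 3.8*h - 1.4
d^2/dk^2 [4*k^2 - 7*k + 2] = 8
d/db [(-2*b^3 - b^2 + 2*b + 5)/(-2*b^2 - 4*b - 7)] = 2*(2*b^4 + 8*b^3 + 25*b^2 + 17*b + 3)/(4*b^4 + 16*b^3 + 44*b^2 + 56*b + 49)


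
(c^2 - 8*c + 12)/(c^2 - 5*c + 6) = (c - 6)/(c - 3)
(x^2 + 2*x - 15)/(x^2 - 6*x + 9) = (x + 5)/(x - 3)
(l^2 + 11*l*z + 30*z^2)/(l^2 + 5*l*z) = (l + 6*z)/l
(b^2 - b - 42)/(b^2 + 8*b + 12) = (b - 7)/(b + 2)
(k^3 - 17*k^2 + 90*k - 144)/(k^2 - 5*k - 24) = (k^2 - 9*k + 18)/(k + 3)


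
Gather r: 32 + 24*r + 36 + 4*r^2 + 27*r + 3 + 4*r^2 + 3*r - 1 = 8*r^2 + 54*r + 70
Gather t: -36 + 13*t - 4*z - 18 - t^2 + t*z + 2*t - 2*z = -t^2 + t*(z + 15) - 6*z - 54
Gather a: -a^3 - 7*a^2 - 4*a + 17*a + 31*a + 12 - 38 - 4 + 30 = -a^3 - 7*a^2 + 44*a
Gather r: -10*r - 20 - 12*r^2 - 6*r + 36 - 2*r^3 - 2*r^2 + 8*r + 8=-2*r^3 - 14*r^2 - 8*r + 24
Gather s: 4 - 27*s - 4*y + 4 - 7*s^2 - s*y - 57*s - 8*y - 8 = -7*s^2 + s*(-y - 84) - 12*y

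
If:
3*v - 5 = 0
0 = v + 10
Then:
No Solution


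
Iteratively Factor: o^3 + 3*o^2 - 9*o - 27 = (o - 3)*(o^2 + 6*o + 9) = (o - 3)*(o + 3)*(o + 3)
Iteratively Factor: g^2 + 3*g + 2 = (g + 1)*(g + 2)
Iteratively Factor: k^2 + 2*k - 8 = (k - 2)*(k + 4)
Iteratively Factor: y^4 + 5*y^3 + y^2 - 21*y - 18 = (y + 3)*(y^3 + 2*y^2 - 5*y - 6) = (y - 2)*(y + 3)*(y^2 + 4*y + 3) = (y - 2)*(y + 3)^2*(y + 1)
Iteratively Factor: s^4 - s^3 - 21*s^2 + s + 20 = (s - 5)*(s^3 + 4*s^2 - s - 4) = (s - 5)*(s + 1)*(s^2 + 3*s - 4) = (s - 5)*(s - 1)*(s + 1)*(s + 4)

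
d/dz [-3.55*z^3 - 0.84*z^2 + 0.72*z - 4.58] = -10.65*z^2 - 1.68*z + 0.72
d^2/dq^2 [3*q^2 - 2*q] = 6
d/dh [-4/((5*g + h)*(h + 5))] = 4*(5*g + 2*h + 5)/((5*g + h)^2*(h + 5)^2)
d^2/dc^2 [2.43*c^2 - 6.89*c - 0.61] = 4.86000000000000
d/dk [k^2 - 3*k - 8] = 2*k - 3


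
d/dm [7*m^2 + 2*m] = 14*m + 2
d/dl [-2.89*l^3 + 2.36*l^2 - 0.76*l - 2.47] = -8.67*l^2 + 4.72*l - 0.76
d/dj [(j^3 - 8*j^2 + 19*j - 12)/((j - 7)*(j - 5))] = (j^4 - 24*j^3 + 182*j^2 - 536*j + 521)/(j^4 - 24*j^3 + 214*j^2 - 840*j + 1225)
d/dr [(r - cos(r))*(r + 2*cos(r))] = -r*sin(r) + 2*r + 2*sin(2*r) + cos(r)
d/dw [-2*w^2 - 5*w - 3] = -4*w - 5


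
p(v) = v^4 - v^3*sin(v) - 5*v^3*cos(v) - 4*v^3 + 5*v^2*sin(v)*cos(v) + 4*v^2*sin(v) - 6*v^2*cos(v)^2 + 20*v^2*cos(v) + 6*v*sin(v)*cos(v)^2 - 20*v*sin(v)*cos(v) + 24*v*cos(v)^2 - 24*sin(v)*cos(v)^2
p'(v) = 5*v^3*sin(v) - v^3*cos(v) + 4*v^3 - 5*v^2*sin(v)^2 + 12*v^2*sin(v)*cos(v) - 23*v^2*sin(v) + 5*v^2*cos(v)^2 - 11*v^2*cos(v) - 12*v^2 - 12*v*sin(v)^2*cos(v) + 20*v*sin(v)^2 - 38*v*sin(v)*cos(v) + 8*v*sin(v) + 6*v*cos(v)^3 - 32*v*cos(v)^2 + 40*v*cos(v) + 48*sin(v)^2*cos(v) + 6*sin(v)*cos(v)^2 - 20*sin(v)*cos(v) - 24*cos(v)^3 + 24*cos(v)^2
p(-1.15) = 3.26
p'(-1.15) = -13.13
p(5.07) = 103.45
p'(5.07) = -16.11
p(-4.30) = 385.71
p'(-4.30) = -1479.18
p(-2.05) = -12.65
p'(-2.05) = 103.88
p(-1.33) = 5.76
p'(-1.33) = -13.64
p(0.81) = 1.36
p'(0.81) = 2.57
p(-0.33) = -0.10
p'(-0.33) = 0.67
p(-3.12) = -261.62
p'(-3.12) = 191.36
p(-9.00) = 3909.52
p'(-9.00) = -98.21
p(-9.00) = 3909.52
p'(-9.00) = -98.21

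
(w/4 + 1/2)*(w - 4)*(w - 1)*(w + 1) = w^4/4 - w^3/2 - 9*w^2/4 + w/2 + 2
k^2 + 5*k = k*(k + 5)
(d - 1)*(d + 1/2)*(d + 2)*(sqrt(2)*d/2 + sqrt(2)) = sqrt(2)*d^4/2 + 7*sqrt(2)*d^3/4 + 3*sqrt(2)*d^2/4 - 2*sqrt(2)*d - sqrt(2)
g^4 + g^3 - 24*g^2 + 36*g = g*(g - 3)*(g - 2)*(g + 6)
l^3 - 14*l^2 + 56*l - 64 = (l - 8)*(l - 4)*(l - 2)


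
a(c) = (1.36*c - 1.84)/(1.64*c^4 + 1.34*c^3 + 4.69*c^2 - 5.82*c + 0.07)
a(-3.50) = -0.02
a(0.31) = 1.15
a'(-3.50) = -0.02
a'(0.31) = -3.30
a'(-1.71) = -0.14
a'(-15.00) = -0.00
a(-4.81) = -0.01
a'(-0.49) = -1.27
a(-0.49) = -0.63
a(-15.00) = -0.00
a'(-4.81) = -0.01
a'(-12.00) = -0.00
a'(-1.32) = -0.22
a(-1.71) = -0.13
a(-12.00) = -0.00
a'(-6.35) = -0.00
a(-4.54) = -0.01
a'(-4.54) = -0.01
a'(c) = (1.36*c - 1.84)*(-6.56*c^3 - 4.02*c^2 - 9.38*c + 5.82)/(1.64*c^4 + 1.34*c^3 + 4.69*c^2 - 5.82*c + 0.07)^2 + 1.36/(1.64*c^4 + 1.34*c^3 + 4.69*c^2 - 5.82*c + 0.07)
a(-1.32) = -0.20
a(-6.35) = -0.00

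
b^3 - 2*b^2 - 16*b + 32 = (b - 4)*(b - 2)*(b + 4)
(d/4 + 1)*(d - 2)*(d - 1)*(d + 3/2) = d^4/4 + 5*d^3/8 - 17*d^2/8 - 7*d/4 + 3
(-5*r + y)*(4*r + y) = -20*r^2 - r*y + y^2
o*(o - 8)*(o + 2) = o^3 - 6*o^2 - 16*o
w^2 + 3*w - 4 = (w - 1)*(w + 4)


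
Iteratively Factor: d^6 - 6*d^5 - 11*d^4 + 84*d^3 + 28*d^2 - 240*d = (d + 2)*(d^5 - 8*d^4 + 5*d^3 + 74*d^2 - 120*d) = d*(d + 2)*(d^4 - 8*d^3 + 5*d^2 + 74*d - 120) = d*(d - 2)*(d + 2)*(d^3 - 6*d^2 - 7*d + 60) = d*(d - 5)*(d - 2)*(d + 2)*(d^2 - d - 12) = d*(d - 5)*(d - 4)*(d - 2)*(d + 2)*(d + 3)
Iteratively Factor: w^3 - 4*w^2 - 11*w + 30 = (w + 3)*(w^2 - 7*w + 10) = (w - 2)*(w + 3)*(w - 5)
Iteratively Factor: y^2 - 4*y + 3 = (y - 3)*(y - 1)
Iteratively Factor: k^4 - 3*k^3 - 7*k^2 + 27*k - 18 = (k + 3)*(k^3 - 6*k^2 + 11*k - 6) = (k - 3)*(k + 3)*(k^2 - 3*k + 2) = (k - 3)*(k - 1)*(k + 3)*(k - 2)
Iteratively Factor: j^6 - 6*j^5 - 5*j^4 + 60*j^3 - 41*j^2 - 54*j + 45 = (j - 3)*(j^5 - 3*j^4 - 14*j^3 + 18*j^2 + 13*j - 15) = (j - 3)*(j + 1)*(j^4 - 4*j^3 - 10*j^2 + 28*j - 15) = (j - 3)*(j - 1)*(j + 1)*(j^3 - 3*j^2 - 13*j + 15) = (j - 5)*(j - 3)*(j - 1)*(j + 1)*(j^2 + 2*j - 3) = (j - 5)*(j - 3)*(j - 1)^2*(j + 1)*(j + 3)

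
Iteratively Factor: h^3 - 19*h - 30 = (h - 5)*(h^2 + 5*h + 6) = (h - 5)*(h + 3)*(h + 2)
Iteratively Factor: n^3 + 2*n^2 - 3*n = (n - 1)*(n^2 + 3*n) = (n - 1)*(n + 3)*(n)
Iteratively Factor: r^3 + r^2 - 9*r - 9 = (r + 1)*(r^2 - 9) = (r + 1)*(r + 3)*(r - 3)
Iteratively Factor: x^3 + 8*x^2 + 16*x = (x + 4)*(x^2 + 4*x) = (x + 4)^2*(x)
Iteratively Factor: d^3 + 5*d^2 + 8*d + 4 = (d + 2)*(d^2 + 3*d + 2) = (d + 1)*(d + 2)*(d + 2)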